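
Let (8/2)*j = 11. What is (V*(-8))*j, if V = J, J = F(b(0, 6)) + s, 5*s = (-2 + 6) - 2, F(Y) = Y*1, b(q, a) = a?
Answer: -704/5 ≈ -140.80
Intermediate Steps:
j = 11/4 (j = (¼)*11 = 11/4 ≈ 2.7500)
F(Y) = Y
s = ⅖ (s = ((-2 + 6) - 2)/5 = (4 - 2)/5 = (⅕)*2 = ⅖ ≈ 0.40000)
J = 32/5 (J = 6 + ⅖ = 32/5 ≈ 6.4000)
V = 32/5 ≈ 6.4000
(V*(-8))*j = ((32/5)*(-8))*(11/4) = -256/5*11/4 = -704/5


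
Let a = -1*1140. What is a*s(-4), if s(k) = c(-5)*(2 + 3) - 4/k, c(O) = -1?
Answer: 4560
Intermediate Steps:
a = -1140
s(k) = -5 - 4/k (s(k) = -(2 + 3) - 4/k = -1*5 - 4/k = -5 - 4/k)
a*s(-4) = -1140*(-5 - 4/(-4)) = -1140*(-5 - 4*(-1/4)) = -1140*(-5 + 1) = -1140*(-4) = 4560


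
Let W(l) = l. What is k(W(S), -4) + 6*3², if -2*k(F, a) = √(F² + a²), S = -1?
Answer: 54 - √17/2 ≈ 51.938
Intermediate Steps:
k(F, a) = -√(F² + a²)/2
k(W(S), -4) + 6*3² = -√((-1)² + (-4)²)/2 + 6*3² = -√(1 + 16)/2 + 6*9 = -√17/2 + 54 = 54 - √17/2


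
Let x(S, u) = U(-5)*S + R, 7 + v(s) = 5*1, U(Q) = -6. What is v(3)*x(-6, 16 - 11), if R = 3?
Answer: -78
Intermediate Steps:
v(s) = -2 (v(s) = -7 + 5*1 = -7 + 5 = -2)
x(S, u) = 3 - 6*S (x(S, u) = -6*S + 3 = 3 - 6*S)
v(3)*x(-6, 16 - 11) = -2*(3 - 6*(-6)) = -2*(3 + 36) = -2*39 = -78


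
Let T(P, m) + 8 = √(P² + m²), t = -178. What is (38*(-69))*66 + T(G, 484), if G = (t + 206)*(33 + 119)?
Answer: -173060 + 4*√1146737 ≈ -1.6878e+5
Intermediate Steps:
G = 4256 (G = (-178 + 206)*(33 + 119) = 28*152 = 4256)
T(P, m) = -8 + √(P² + m²)
(38*(-69))*66 + T(G, 484) = (38*(-69))*66 + (-8 + √(4256² + 484²)) = -2622*66 + (-8 + √(18113536 + 234256)) = -173052 + (-8 + √18347792) = -173052 + (-8 + 4*√1146737) = -173060 + 4*√1146737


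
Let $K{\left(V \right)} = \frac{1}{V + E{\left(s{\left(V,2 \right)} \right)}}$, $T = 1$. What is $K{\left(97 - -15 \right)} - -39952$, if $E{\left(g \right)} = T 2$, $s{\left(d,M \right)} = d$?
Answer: $\frac{4554529}{114} \approx 39952.0$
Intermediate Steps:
$E{\left(g \right)} = 2$ ($E{\left(g \right)} = 1 \cdot 2 = 2$)
$K{\left(V \right)} = \frac{1}{2 + V}$ ($K{\left(V \right)} = \frac{1}{V + 2} = \frac{1}{2 + V}$)
$K{\left(97 - -15 \right)} - -39952 = \frac{1}{2 + \left(97 - -15\right)} - -39952 = \frac{1}{2 + \left(97 + 15\right)} + 39952 = \frac{1}{2 + 112} + 39952 = \frac{1}{114} + 39952 = \frac{4554529}{114}$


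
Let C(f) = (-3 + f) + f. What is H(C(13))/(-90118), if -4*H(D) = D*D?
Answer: 529/360472 ≈ 0.0014675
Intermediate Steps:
C(f) = -3 + 2*f
H(D) = -D²/4 (H(D) = -D*D/4 = -D²/4)
H(C(13))/(-90118) = -(-3 + 2*13)²/4/(-90118) = -(-3 + 26)²/4*(-1/90118) = -¼*23²*(-1/90118) = -¼*529*(-1/90118) = -529/4*(-1/90118) = 529/360472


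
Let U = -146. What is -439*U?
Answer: 64094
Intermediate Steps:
-439*U = -439*(-146) = 64094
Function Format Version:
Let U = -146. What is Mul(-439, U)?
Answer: 64094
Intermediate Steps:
Mul(-439, U) = Mul(-439, -146) = 64094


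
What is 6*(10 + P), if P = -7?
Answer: 18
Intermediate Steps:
6*(10 + P) = 6*(10 - 7) = 6*3 = 18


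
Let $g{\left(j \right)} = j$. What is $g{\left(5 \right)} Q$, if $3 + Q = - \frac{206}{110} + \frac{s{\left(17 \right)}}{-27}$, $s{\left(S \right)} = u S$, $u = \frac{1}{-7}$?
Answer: $- \frac{49717}{2079} \approx -23.914$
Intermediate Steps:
$u = - \frac{1}{7} \approx -0.14286$
$s{\left(S \right)} = - \frac{S}{7}$
$Q = - \frac{49717}{10395}$ ($Q = -3 - \left(\frac{103}{55} - \frac{\left(- \frac{1}{7}\right) 17}{-27}\right) = -3 - \frac{18532}{10395} = - \frac{49717}{10395} \approx -4.7828$)
$g{\left(5 \right)} Q = 5 \left(- \frac{49717}{10395}\right) = - \frac{49717}{2079}$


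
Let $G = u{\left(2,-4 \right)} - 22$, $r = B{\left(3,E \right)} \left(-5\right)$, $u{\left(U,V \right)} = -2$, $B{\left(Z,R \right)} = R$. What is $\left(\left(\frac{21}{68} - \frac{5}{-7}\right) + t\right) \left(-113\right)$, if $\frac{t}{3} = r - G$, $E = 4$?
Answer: $- \frac{700487}{476} \approx -1471.6$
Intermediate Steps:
$r = -20$ ($r = 4 \left(-5\right) = -20$)
$G = -24$ ($G = -2 - 22 = -24$)
$t = 12$ ($t = 3 \left(-20 - -24\right) = 3 \left(-20 + 24\right) = 3 \cdot 4 = 12$)
$\left(\left(\frac{21}{68} - \frac{5}{-7}\right) + t\right) \left(-113\right) = \left(\left(\frac{21}{68} - \frac{5}{-7}\right) + 12\right) \left(-113\right) = \left(\left(21 \cdot \frac{1}{68} - - \frac{5}{7}\right) + 12\right) \left(-113\right) = \left(\left(\frac{21}{68} + \frac{5}{7}\right) + 12\right) \left(-113\right) = \left(\frac{487}{476} + 12\right) \left(-113\right) = \frac{6199}{476} \left(-113\right) = - \frac{700487}{476}$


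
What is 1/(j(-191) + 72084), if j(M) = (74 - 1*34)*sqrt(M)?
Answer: 18021/1299102164 - 5*I*sqrt(191)/649551082 ≈ 1.3872e-5 - 1.0638e-7*I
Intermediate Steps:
j(M) = 40*sqrt(M) (j(M) = (74 - 34)*sqrt(M) = 40*sqrt(M))
1/(j(-191) + 72084) = 1/(40*sqrt(-191) + 72084) = 1/(40*(I*sqrt(191)) + 72084) = 1/(40*I*sqrt(191) + 72084) = 1/(72084 + 40*I*sqrt(191))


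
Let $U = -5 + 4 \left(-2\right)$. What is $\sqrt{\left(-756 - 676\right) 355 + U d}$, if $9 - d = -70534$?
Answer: $i \sqrt{1425419} \approx 1193.9 i$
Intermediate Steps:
$d = 70543$ ($d = 9 - -70534 = 9 + 70534 = 70543$)
$U = -13$ ($U = -5 - 8 = -13$)
$\sqrt{\left(-756 - 676\right) 355 + U d} = \sqrt{\left(-756 - 676\right) 355 - 917059} = \sqrt{\left(-1432\right) 355 - 917059} = \sqrt{-508360 - 917059} = \sqrt{-1425419} = i \sqrt{1425419}$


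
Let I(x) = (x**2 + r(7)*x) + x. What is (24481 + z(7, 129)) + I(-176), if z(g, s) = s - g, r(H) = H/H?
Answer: 55227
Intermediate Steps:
r(H) = 1
I(x) = x**2 + 2*x (I(x) = (x**2 + 1*x) + x = (x**2 + x) + x = (x + x**2) + x = x**2 + 2*x)
(24481 + z(7, 129)) + I(-176) = (24481 + (129 - 1*7)) - 176*(2 - 176) = (24481 + (129 - 7)) - 176*(-174) = (24481 + 122) + 30624 = 24603 + 30624 = 55227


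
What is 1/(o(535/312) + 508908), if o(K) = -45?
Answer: 1/508863 ≈ 1.9652e-6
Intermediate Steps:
1/(o(535/312) + 508908) = 1/(-45 + 508908) = 1/508863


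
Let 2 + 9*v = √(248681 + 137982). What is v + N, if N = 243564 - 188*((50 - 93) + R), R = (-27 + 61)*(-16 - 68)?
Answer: 7097182/9 + √386663/9 ≈ 7.8865e+5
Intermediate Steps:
v = -2/9 + √386663/9 (v = -2/9 + √(248681 + 137982)/9 = -2/9 + √386663/9 ≈ 68.869)
R = -2856 (R = 34*(-84) = -2856)
N = 788576 (N = 243564 - 188*((50 - 93) - 2856) = 243564 - 188*(-43 - 2856) = 243564 - 188*(-2899) = 243564 - 1*(-545012) = 243564 + 545012 = 788576)
v + N = (-2/9 + √386663/9) + 788576 = 7097182/9 + √386663/9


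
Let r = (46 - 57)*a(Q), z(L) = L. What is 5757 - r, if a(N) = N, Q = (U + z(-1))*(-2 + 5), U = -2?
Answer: 5658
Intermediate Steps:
Q = -9 (Q = (-2 - 1)*(-2 + 5) = -3*3 = -9)
r = 99 (r = (46 - 57)*(-9) = -11*(-9) = 99)
5757 - r = 5757 - 1*99 = 5757 - 99 = 5658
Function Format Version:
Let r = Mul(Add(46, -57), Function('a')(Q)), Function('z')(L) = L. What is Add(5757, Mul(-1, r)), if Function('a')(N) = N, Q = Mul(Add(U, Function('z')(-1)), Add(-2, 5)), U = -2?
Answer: 5658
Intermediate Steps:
Q = -9 (Q = Mul(Add(-2, -1), Add(-2, 5)) = Mul(-3, 3) = -9)
r = 99 (r = Mul(Add(46, -57), -9) = Mul(-11, -9) = 99)
Add(5757, Mul(-1, r)) = Add(5757, Mul(-1, 99)) = Add(5757, -99) = 5658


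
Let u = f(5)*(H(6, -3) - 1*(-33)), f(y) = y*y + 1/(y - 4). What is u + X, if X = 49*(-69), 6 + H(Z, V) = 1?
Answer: -2653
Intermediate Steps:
H(Z, V) = -5 (H(Z, V) = -6 + 1 = -5)
f(y) = y**2 + 1/(-4 + y)
u = 728 (u = ((1 + 5**3 - 4*5**2)/(-4 + 5))*(-5 - 1*(-33)) = ((1 + 125 - 4*25)/1)*(-5 + 33) = (1*(1 + 125 - 100))*28 = (1*26)*28 = 26*28 = 728)
X = -3381
u + X = 728 - 3381 = -2653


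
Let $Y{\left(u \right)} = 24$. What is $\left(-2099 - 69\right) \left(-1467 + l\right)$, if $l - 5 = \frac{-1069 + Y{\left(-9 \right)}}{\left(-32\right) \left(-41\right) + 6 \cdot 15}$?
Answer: $\frac{2223033596}{701} \approx 3.1712 \cdot 10^{6}$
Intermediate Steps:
$l = \frac{5965}{1402}$ ($l = 5 + \frac{-1069 + 24}{\left(-32\right) \left(-41\right) + 6 \cdot 15} = 5 - \frac{1045}{1312 + 90} = 5 - \frac{1045}{1402} = \frac{5965}{1402} \approx 4.2546$)
$\left(-2099 - 69\right) \left(-1467 + l\right) = \left(-2099 - 69\right) \left(-1467 + \frac{5965}{1402}\right) = \left(-2168\right) \left(- \frac{2050769}{1402}\right) = \frac{2223033596}{701}$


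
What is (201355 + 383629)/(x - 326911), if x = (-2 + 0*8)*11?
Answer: -584984/326933 ≈ -1.7893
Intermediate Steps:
x = -22 (x = (-2 + 0)*11 = -2*11 = -22)
(201355 + 383629)/(x - 326911) = (201355 + 383629)/(-22 - 326911) = 584984/(-326933) = 584984*(-1/326933) = -584984/326933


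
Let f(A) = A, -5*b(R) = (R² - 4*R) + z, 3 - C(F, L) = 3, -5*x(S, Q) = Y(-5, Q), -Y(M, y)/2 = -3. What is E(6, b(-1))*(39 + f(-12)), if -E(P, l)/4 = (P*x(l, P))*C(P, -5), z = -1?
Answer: 0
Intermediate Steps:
Y(M, y) = 6 (Y(M, y) = -2*(-3) = 6)
x(S, Q) = -6/5 (x(S, Q) = -⅕*6 = -6/5)
C(F, L) = 0 (C(F, L) = 3 - 1*3 = 3 - 3 = 0)
b(R) = ⅕ - R²/5 + 4*R/5 (b(R) = -((R² - 4*R) - 1)/5 = -(-1 + R² - 4*R)/5 = ⅕ - R²/5 + 4*R/5)
E(P, l) = 0 (E(P, l) = -4*P*(-6/5)*0 = -4*(-6*P/5)*0 = -4*0 = 0)
E(6, b(-1))*(39 + f(-12)) = 0*(39 - 12) = 0*27 = 0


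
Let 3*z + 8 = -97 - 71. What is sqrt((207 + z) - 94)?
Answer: sqrt(489)/3 ≈ 7.3711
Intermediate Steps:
z = -176/3 (z = -8/3 + (-97 - 71)/3 = -8/3 + (1/3)*(-168) = -8/3 - 56 = -176/3 ≈ -58.667)
sqrt((207 + z) - 94) = sqrt((207 - 176/3) - 94) = sqrt(445/3 - 94) = sqrt(163/3) = sqrt(489)/3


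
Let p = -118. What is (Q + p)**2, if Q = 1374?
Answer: 1577536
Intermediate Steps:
(Q + p)**2 = (1374 - 118)**2 = 1256**2 = 1577536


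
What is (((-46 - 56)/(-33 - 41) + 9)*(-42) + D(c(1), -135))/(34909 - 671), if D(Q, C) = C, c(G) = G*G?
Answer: -21123/1266806 ≈ -0.016674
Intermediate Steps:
c(G) = G²
(((-46 - 56)/(-33 - 41) + 9)*(-42) + D(c(1), -135))/(34909 - 671) = (((-46 - 56)/(-33 - 41) + 9)*(-42) - 135)/(34909 - 671) = ((-102/(-74) + 9)*(-42) - 135)/34238 = ((-102*(-1/74) + 9)*(-42) - 135)*(1/34238) = ((51/37 + 9)*(-42) - 135)*(1/34238) = ((384/37)*(-42) - 135)*(1/34238) = (-16128/37 - 135)*(1/34238) = -21123/37*1/34238 = -21123/1266806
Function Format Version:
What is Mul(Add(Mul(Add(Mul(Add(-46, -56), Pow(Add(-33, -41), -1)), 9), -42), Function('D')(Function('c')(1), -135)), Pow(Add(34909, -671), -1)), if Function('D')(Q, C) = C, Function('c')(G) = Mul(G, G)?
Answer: Rational(-21123, 1266806) ≈ -0.016674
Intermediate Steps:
Function('c')(G) = Pow(G, 2)
Mul(Add(Mul(Add(Mul(Add(-46, -56), Pow(Add(-33, -41), -1)), 9), -42), Function('D')(Function('c')(1), -135)), Pow(Add(34909, -671), -1)) = Mul(Add(Mul(Add(Mul(Add(-46, -56), Pow(Add(-33, -41), -1)), 9), -42), -135), Pow(Add(34909, -671), -1)) = Mul(Add(Mul(Add(Mul(-102, Pow(-74, -1)), 9), -42), -135), Pow(34238, -1)) = Mul(Add(Mul(Add(Mul(-102, Rational(-1, 74)), 9), -42), -135), Rational(1, 34238)) = Mul(Add(Mul(Add(Rational(51, 37), 9), -42), -135), Rational(1, 34238)) = Mul(Add(Mul(Rational(384, 37), -42), -135), Rational(1, 34238)) = Mul(Add(Rational(-16128, 37), -135), Rational(1, 34238)) = Mul(Rational(-21123, 37), Rational(1, 34238)) = Rational(-21123, 1266806)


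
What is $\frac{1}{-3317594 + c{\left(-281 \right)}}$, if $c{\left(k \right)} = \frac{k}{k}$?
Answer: $- \frac{1}{3317593} \approx -3.0142 \cdot 10^{-7}$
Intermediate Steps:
$c{\left(k \right)} = 1$
$\frac{1}{-3317594 + c{\left(-281 \right)}} = \frac{1}{-3317594 + 1} = \frac{1}{-3317593} = - \frac{1}{3317593}$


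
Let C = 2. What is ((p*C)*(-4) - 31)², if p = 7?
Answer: 7569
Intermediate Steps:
((p*C)*(-4) - 31)² = ((7*2)*(-4) - 31)² = (14*(-4) - 31)² = (-56 - 31)² = (-87)² = 7569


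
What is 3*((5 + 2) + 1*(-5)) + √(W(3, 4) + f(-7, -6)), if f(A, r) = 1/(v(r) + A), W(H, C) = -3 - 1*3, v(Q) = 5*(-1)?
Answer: 6 + I*√219/6 ≈ 6.0 + 2.4664*I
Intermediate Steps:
v(Q) = -5
W(H, C) = -6 (W(H, C) = -3 - 3 = -6)
f(A, r) = 1/(-5 + A)
3*((5 + 2) + 1*(-5)) + √(W(3, 4) + f(-7, -6)) = 3*((5 + 2) + 1*(-5)) + √(-6 + 1/(-5 - 7)) = 3*(7 - 5) + √(-6 + 1/(-12)) = 3*2 + √(-6 - 1/12) = 6 + √(-73/12) = 6 + I*√219/6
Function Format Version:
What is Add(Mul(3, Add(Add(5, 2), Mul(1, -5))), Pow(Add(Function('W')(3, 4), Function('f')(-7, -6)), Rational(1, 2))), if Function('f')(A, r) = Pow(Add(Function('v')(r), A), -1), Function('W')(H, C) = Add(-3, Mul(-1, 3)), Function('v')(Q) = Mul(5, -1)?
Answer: Add(6, Mul(Rational(1, 6), I, Pow(219, Rational(1, 2)))) ≈ Add(6.0000, Mul(2.4664, I))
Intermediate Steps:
Function('v')(Q) = -5
Function('W')(H, C) = -6 (Function('W')(H, C) = Add(-3, -3) = -6)
Function('f')(A, r) = Pow(Add(-5, A), -1)
Add(Mul(3, Add(Add(5, 2), Mul(1, -5))), Pow(Add(Function('W')(3, 4), Function('f')(-7, -6)), Rational(1, 2))) = Add(Mul(3, Add(Add(5, 2), Mul(1, -5))), Pow(Add(-6, Pow(Add(-5, -7), -1)), Rational(1, 2))) = Add(Mul(3, Add(7, -5)), Pow(Add(-6, Pow(-12, -1)), Rational(1, 2))) = Add(Mul(3, 2), Pow(Add(-6, Rational(-1, 12)), Rational(1, 2))) = Add(6, Pow(Rational(-73, 12), Rational(1, 2))) = Add(6, Mul(Rational(1, 6), I, Pow(219, Rational(1, 2))))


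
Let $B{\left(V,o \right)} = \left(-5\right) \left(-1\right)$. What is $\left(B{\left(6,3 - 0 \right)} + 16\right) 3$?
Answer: $63$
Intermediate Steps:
$B{\left(V,o \right)} = 5$
$\left(B{\left(6,3 - 0 \right)} + 16\right) 3 = \left(5 + 16\right) 3 = 21 \cdot 3 = 63$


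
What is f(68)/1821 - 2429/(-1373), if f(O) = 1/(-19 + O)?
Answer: 216738614/122511417 ≈ 1.7691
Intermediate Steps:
f(68)/1821 - 2429/(-1373) = 1/((-19 + 68)*1821) - 2429/(-1373) = (1/1821)/49 - 2429*(-1/1373) = (1/49)*(1/1821) + 2429/1373 = 1/89229 + 2429/1373 = 216738614/122511417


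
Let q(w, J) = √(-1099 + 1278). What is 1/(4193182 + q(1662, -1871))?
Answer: 4193182/17582775284945 - √179/17582775284945 ≈ 2.3848e-7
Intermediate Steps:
q(w, J) = √179
1/(4193182 + q(1662, -1871)) = 1/(4193182 + √179)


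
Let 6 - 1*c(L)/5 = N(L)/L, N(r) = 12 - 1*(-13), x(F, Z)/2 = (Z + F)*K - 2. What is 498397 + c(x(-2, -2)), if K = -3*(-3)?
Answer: 37880577/76 ≈ 4.9843e+5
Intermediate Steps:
K = 9
x(F, Z) = -4 + 18*F + 18*Z (x(F, Z) = 2*((Z + F)*9 - 2) = 2*((F + Z)*9 - 2) = 2*((9*F + 9*Z) - 2) = 2*(-2 + 9*F + 9*Z) = -4 + 18*F + 18*Z)
N(r) = 25 (N(r) = 12 + 13 = 25)
c(L) = 30 - 125/L
498397 + c(x(-2, -2)) = 498397 + (30 - 125/(-4 + 18*(-2) + 18*(-2))) = 498397 + (30 - 125/(-4 - 36 - 36)) = 498397 + (30 - 125/(-76)) = 498397 + (30 - 125*(-1/76)) = 498397 + (30 + 125/76) = 498397 + 2405/76 = 37880577/76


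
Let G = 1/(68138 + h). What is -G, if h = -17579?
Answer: -1/50559 ≈ -1.9779e-5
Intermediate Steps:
G = 1/50559 (G = 1/(68138 - 17579) = 1/50559 ≈ 1.9779e-5)
-G = -1*1/50559 = -1/50559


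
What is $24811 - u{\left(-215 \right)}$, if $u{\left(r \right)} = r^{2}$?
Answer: $-21414$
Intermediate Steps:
$24811 - u{\left(-215 \right)} = 24811 - \left(-215\right)^{2} = 24811 - 46225 = -21414$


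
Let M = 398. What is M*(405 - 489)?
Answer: -33432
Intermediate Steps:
M*(405 - 489) = 398*(405 - 489) = 398*(-84) = -33432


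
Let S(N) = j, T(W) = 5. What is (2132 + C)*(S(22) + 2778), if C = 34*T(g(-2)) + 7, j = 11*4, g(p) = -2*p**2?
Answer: 6515998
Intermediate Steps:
j = 44
S(N) = 44
C = 177 (C = 34*5 + 7 = 170 + 7 = 177)
(2132 + C)*(S(22) + 2778) = (2132 + 177)*(44 + 2778) = 2309*2822 = 6515998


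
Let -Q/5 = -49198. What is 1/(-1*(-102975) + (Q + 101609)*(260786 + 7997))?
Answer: 1/93428804992 ≈ 1.0703e-11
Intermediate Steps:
Q = 245990 (Q = -5*(-49198) = 245990)
1/(-1*(-102975) + (Q + 101609)*(260786 + 7997)) = 1/(-1*(-102975) + (245990 + 101609)*(260786 + 7997)) = 1/(102975 + 347599*268783) = 1/(102975 + 93428702017) = 1/93428804992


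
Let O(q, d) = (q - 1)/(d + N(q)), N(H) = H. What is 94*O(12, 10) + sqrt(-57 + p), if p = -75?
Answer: 47 + 2*I*sqrt(33) ≈ 47.0 + 11.489*I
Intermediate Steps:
O(q, d) = (-1 + q)/(d + q) (O(q, d) = (q - 1)/(d + q) = (-1 + q)/(d + q))
94*O(12, 10) + sqrt(-57 + p) = 94*((-1 + 12)/(10 + 12)) + sqrt(-57 - 75) = 94*(11/22) + sqrt(-132) = 94*((1/22)*11) + 2*I*sqrt(33) = 94*(1/2) + 2*I*sqrt(33) = 47 + 2*I*sqrt(33)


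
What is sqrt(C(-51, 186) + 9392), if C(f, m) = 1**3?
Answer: sqrt(9393) ≈ 96.917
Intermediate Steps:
C(f, m) = 1
sqrt(C(-51, 186) + 9392) = sqrt(1 + 9392) = sqrt(9393)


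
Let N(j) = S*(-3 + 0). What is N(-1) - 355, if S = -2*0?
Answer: -355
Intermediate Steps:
S = 0
N(j) = 0 (N(j) = 0*(-3 + 0) = 0*(-3) = 0)
N(-1) - 355 = 0 - 355 = -355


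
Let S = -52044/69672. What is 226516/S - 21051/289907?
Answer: -381271832011859/1257326659 ≈ -3.0324e+5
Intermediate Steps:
S = -4337/5806 (S = -52044*1/69672 = -4337/5806 ≈ -0.74699)
226516/S - 21051/289907 = 226516/(-4337/5806) - 21051/289907 = 226516*(-5806/4337) - 21051*1/289907 = -1315151896/4337 - 21051/289907 = -381271832011859/1257326659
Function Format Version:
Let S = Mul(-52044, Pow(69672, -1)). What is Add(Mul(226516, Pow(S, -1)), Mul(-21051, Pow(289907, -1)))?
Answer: Rational(-381271832011859, 1257326659) ≈ -3.0324e+5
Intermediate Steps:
S = Rational(-4337, 5806) (S = Mul(-52044, Rational(1, 69672)) = Rational(-4337, 5806) ≈ -0.74699)
Add(Mul(226516, Pow(S, -1)), Mul(-21051, Pow(289907, -1))) = Add(Mul(226516, Pow(Rational(-4337, 5806), -1)), Mul(-21051, Pow(289907, -1))) = Add(Mul(226516, Rational(-5806, 4337)), Mul(-21051, Rational(1, 289907))) = Add(Rational(-1315151896, 4337), Rational(-21051, 289907)) = Rational(-381271832011859, 1257326659)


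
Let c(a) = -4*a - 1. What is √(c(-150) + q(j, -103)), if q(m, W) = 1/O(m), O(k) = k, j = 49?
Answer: 2*√7338/7 ≈ 24.475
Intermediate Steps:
q(m, W) = 1/m
c(a) = -1 - 4*a
√(c(-150) + q(j, -103)) = √((-1 - 4*(-150)) + 1/49) = √((-1 + 600) + 1/49) = √(599 + 1/49) = √(29352/49) = 2*√7338/7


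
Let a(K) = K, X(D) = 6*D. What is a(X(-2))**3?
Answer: -1728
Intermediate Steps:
a(X(-2))**3 = (6*(-2))**3 = (-12)**3 = -1728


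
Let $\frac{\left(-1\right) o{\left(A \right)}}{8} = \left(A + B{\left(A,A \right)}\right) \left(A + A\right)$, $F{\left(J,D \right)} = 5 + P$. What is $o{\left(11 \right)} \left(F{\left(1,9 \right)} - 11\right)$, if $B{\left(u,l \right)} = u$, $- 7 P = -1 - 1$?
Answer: $\frac{154880}{7} \approx 22126.0$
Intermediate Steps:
$P = \frac{2}{7}$ ($P = - \frac{-1 - 1}{7} = \left(- \frac{1}{7}\right) \left(-2\right) = \frac{2}{7} \approx 0.28571$)
$F{\left(J,D \right)} = \frac{37}{7}$ ($F{\left(J,D \right)} = 5 + \frac{2}{7} = \frac{37}{7}$)
$o{\left(A \right)} = - 32 A^{2}$ ($o{\left(A \right)} = - 8 \left(A + A\right) \left(A + A\right) = - 8 \cdot 2 A 2 A = - 8 \cdot 4 A^{2} = - 32 A^{2}$)
$o{\left(11 \right)} \left(F{\left(1,9 \right)} - 11\right) = - 32 \cdot 11^{2} \left(\frac{37}{7} - 11\right) = \left(-32\right) 121 \left(\frac{37}{7} - 11\right) = \left(-3872\right) \left(- \frac{40}{7}\right) = \frac{154880}{7}$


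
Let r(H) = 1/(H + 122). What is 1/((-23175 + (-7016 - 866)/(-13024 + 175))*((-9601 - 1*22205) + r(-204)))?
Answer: 1053618/776605835739449 ≈ 1.3567e-9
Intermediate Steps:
r(H) = 1/(122 + H)
1/((-23175 + (-7016 - 866)/(-13024 + 175))*((-9601 - 1*22205) + r(-204))) = 1/((-23175 + (-7016 - 866)/(-13024 + 175))*((-9601 - 1*22205) + 1/(122 - 204))) = 1/((-23175 - 7882/(-12849))*((-9601 - 22205) + 1/(-82))) = 1/((-23175 - 7882*(-1/12849))*(-31806 - 1/82)) = 1/((-23175 + 7882/12849)*(-2608093/82)) = 1/(-297767693/12849*(-2608093/82)) = 1/(776605835739449/1053618) = 1053618/776605835739449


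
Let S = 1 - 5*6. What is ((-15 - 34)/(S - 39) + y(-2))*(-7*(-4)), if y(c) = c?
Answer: -609/17 ≈ -35.824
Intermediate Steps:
S = -29 (S = 1 - 30 = -29)
((-15 - 34)/(S - 39) + y(-2))*(-7*(-4)) = ((-15 - 34)/(-29 - 39) - 2)*(-7*(-4)) = (-49/(-68) - 2)*28 = (-49*(-1/68) - 2)*28 = (49/68 - 2)*28 = -87/68*28 = -609/17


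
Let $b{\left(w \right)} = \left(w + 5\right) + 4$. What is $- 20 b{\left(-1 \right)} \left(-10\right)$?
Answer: $1600$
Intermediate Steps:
$b{\left(w \right)} = 9 + w$ ($b{\left(w \right)} = \left(5 + w\right) + 4 = 9 + w$)
$- 20 b{\left(-1 \right)} \left(-10\right) = - 20 \left(9 - 1\right) \left(-10\right) = \left(-20\right) 8 \left(-10\right) = \left(-160\right) \left(-10\right) = 1600$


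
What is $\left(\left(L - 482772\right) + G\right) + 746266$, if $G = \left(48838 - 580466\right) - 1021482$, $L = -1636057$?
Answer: $-2925673$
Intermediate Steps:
$G = -1553110$ ($G = -531628 - 1021482 = -1553110$)
$\left(\left(L - 482772\right) + G\right) + 746266 = \left(\left(-1636057 - 482772\right) - 1553110\right) + 746266 = \left(-2118829 - 1553110\right) + 746266 = -3671939 + 746266 = -2925673$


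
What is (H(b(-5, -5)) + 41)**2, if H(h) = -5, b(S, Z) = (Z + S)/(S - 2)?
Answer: 1296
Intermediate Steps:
b(S, Z) = (S + Z)/(-2 + S)
(H(b(-5, -5)) + 41)**2 = (-5 + 41)**2 = 36**2 = 1296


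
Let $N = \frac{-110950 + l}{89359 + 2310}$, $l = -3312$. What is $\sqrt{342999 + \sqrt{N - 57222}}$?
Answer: $\frac{\sqrt{3427218911079 + 6322 i \sqrt{142942539505}}}{3161} \approx 585.66 + 0.20423 i$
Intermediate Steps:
$N = - \frac{114262}{91669}$ ($N = \frac{-110950 - 3312}{89359 + 2310} = - \frac{114262}{91669} \approx -1.2465$)
$\sqrt{342999 + \sqrt{N - 57222}} = \sqrt{342999 + \sqrt{- \frac{114262}{91669} - 57222}} = \sqrt{342999 + \sqrt{- \frac{5245597780}{91669}}} = \sqrt{342999 + \frac{2 i \sqrt{142942539505}}{3161}}$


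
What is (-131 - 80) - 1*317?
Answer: -528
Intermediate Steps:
(-131 - 80) - 1*317 = -211 - 317 = -528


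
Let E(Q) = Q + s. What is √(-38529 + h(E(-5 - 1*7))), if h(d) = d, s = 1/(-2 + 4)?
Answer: I*√154162/2 ≈ 196.32*I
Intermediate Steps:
s = ½ (s = 1/2 = ½ ≈ 0.50000)
E(Q) = ½ + Q (E(Q) = Q + ½ = ½ + Q)
√(-38529 + h(E(-5 - 1*7))) = √(-38529 + (½ + (-5 - 1*7))) = √(-38529 + (½ + (-5 - 7))) = √(-38529 + (½ - 12)) = √(-38529 - 23/2) = √(-77081/2) = I*√154162/2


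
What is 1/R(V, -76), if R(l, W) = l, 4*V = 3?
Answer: 4/3 ≈ 1.3333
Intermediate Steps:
V = ¾ (V = (¼)*3 = ¾ ≈ 0.75000)
1/R(V, -76) = 1/(¾) = 4/3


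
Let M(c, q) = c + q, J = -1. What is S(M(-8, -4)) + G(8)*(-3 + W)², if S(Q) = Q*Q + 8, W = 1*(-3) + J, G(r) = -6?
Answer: -142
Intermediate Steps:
W = -4 (W = 1*(-3) - 1 = -3 - 1 = -4)
S(Q) = 8 + Q² (S(Q) = Q² + 8 = 8 + Q²)
S(M(-8, -4)) + G(8)*(-3 + W)² = (8 + (-8 - 4)²) - 6*(-3 - 4)² = (8 + (-12)²) - 6*(-7)² = (8 + 144) - 6*49 = 152 - 294 = -142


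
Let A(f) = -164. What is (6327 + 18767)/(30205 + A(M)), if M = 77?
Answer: 25094/30041 ≈ 0.83533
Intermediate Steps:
(6327 + 18767)/(30205 + A(M)) = (6327 + 18767)/(30205 - 164) = 25094/30041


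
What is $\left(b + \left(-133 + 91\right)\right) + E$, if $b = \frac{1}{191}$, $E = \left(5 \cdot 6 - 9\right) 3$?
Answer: $\frac{4012}{191} \approx 21.005$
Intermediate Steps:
$E = 63$ ($E = \left(30 - 9\right) 3 = 21 \cdot 3 = 63$)
$b = \frac{1}{191} \approx 0.0052356$
$\left(b + \left(-133 + 91\right)\right) + E = \left(\frac{1}{191} + \left(-133 + 91\right)\right) + 63 = \left(\frac{1}{191} - 42\right) + 63 = - \frac{8021}{191} + 63 = \frac{4012}{191}$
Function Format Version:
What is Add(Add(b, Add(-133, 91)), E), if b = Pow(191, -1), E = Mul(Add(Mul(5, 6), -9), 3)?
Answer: Rational(4012, 191) ≈ 21.005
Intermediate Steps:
E = 63 (E = Mul(Add(30, -9), 3) = Mul(21, 3) = 63)
b = Rational(1, 191) ≈ 0.0052356
Add(Add(b, Add(-133, 91)), E) = Add(Add(Rational(1, 191), Add(-133, 91)), 63) = Add(Add(Rational(1, 191), -42), 63) = Add(Rational(-8021, 191), 63) = Rational(4012, 191)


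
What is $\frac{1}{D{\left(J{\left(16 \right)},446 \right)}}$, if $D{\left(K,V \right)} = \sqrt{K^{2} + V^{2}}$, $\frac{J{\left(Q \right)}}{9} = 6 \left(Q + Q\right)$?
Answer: $\frac{\sqrt{31849}}{318490} \approx 0.00056034$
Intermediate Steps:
$J{\left(Q \right)} = 108 Q$ ($J{\left(Q \right)} = 9 \cdot 6 \left(Q + Q\right) = 9 \cdot 6 \cdot 2 Q = 9 \cdot 12 Q = 108 Q$)
$\frac{1}{D{\left(J{\left(16 \right)},446 \right)}} = \frac{1}{\sqrt{\left(108 \cdot 16\right)^{2} + 446^{2}}} = \frac{1}{\sqrt{1728^{2} + 198916}} = \frac{1}{\sqrt{2985984 + 198916}} = \frac{1}{\sqrt{3184900}} = \frac{1}{10 \sqrt{31849}} = \frac{\sqrt{31849}}{318490}$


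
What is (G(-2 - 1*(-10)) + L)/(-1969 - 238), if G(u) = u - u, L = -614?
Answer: 614/2207 ≈ 0.27821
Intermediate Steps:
G(u) = 0
(G(-2 - 1*(-10)) + L)/(-1969 - 238) = (0 - 614)/(-1969 - 238) = -614/(-2207) = -614*(-1/2207) = 614/2207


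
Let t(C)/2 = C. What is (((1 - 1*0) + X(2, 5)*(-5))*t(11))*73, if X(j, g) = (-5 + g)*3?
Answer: 1606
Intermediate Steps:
X(j, g) = -15 + 3*g
t(C) = 2*C
(((1 - 1*0) + X(2, 5)*(-5))*t(11))*73 = (((1 - 1*0) + (-15 + 3*5)*(-5))*(2*11))*73 = (((1 + 0) + (-15 + 15)*(-5))*22)*73 = ((1 + 0*(-5))*22)*73 = ((1 + 0)*22)*73 = (1*22)*73 = 22*73 = 1606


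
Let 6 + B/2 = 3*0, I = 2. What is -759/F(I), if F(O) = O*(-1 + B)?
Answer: 759/26 ≈ 29.192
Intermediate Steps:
B = -12 (B = -12 + 2*(3*0) = -12 + 2*0 = -12 + 0 = -12)
F(O) = -13*O (F(O) = O*(-1 - 12) = O*(-13) = -13*O)
-759/F(I) = -759/((-13*2)) = -759/(-26) = -759*(-1/26) = 759/26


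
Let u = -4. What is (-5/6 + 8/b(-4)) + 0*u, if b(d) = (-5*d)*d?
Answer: -14/15 ≈ -0.93333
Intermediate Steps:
b(d) = -5*d**2
(-5/6 + 8/b(-4)) + 0*u = (-5/6 + 8/((-5*(-4)**2))) + 0*(-4) = (-5*1/6 + 8/((-5*16))) + 0 = (-5/6 + 8/(-80)) + 0 = (-5/6 + 8*(-1/80)) + 0 = (-5/6 - 1/10) + 0 = -14/15 + 0 = -14/15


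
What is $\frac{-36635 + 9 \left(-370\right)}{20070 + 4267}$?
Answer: $- \frac{39965}{24337} \approx -1.6421$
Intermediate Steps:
$\frac{-36635 + 9 \left(-370\right)}{20070 + 4267} = \frac{-36635 - 3330}{24337} = \left(-39965\right) \frac{1}{24337} = - \frac{39965}{24337}$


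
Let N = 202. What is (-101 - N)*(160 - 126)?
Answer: -10302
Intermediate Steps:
(-101 - N)*(160 - 126) = (-101 - 1*202)*(160 - 126) = (-101 - 202)*34 = -303*34 = -10302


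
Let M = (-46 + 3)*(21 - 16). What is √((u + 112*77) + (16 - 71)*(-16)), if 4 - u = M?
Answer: √9723 ≈ 98.605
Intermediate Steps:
M = -215 (M = -43*5 = -215)
u = 219 (u = 4 - 1*(-215) = 4 + 215 = 219)
√((u + 112*77) + (16 - 71)*(-16)) = √((219 + 112*77) + (16 - 71)*(-16)) = √((219 + 8624) - 55*(-16)) = √(8843 + 880) = √9723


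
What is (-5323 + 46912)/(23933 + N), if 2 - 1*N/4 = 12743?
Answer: -41589/27031 ≈ -1.5386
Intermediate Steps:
N = -50964 (N = 8 - 4*12743 = 8 - 50972 = -50964)
(-5323 + 46912)/(23933 + N) = (-5323 + 46912)/(23933 - 50964) = 41589/(-27031) = 41589*(-1/27031) = -41589/27031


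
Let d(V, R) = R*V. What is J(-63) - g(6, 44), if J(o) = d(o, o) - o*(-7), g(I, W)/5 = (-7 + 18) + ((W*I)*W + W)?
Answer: -54827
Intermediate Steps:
g(I, W) = 55 + 5*W + 5*I*W² (g(I, W) = 5*((-7 + 18) + ((W*I)*W + W)) = 5*(11 + ((I*W)*W + W)) = 5*(11 + (I*W² + W)) = 5*(11 + (W + I*W²)) = 5*(11 + W + I*W²) = 55 + 5*W + 5*I*W²)
J(o) = o² + 7*o (J(o) = o*o - o*(-7) = o² - (-7)*o = o² + 7*o)
J(-63) - g(6, 44) = -63*(7 - 63) - (55 + 5*44 + 5*6*44²) = -63*(-56) - (55 + 220 + 5*6*1936) = 3528 - (55 + 220 + 58080) = 3528 - 1*58355 = 3528 - 58355 = -54827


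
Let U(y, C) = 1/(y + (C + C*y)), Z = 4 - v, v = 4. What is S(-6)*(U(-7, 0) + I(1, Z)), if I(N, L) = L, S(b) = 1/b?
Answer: 1/42 ≈ 0.023810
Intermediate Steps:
Z = 0 (Z = 4 - 1*4 = 4 - 4 = 0)
S(b) = 1/b
U(y, C) = 1/(C + y + C*y)
S(-6)*(U(-7, 0) + I(1, Z)) = (1/(0 - 7 + 0*(-7)) + 0)/(-6) = -(1/(0 - 7 + 0) + 0)/6 = -(1/(-7) + 0)/6 = -(-1/7 + 0)/6 = -1/6*(-1/7) = 1/42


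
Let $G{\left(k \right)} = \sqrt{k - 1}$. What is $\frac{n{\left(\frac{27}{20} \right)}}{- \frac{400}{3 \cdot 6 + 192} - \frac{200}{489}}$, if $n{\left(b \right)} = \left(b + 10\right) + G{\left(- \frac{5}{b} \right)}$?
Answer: $- \frac{259007}{52800} - \frac{1141 i \sqrt{381}}{23760} \approx -4.9054 - 0.93735 i$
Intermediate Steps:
$G{\left(k \right)} = \sqrt{-1 + k}$
$n{\left(b \right)} = 10 + b + \sqrt{-1 - \frac{5}{b}}$ ($n{\left(b \right)} = \left(b + 10\right) + \sqrt{-1 - \frac{5}{b}} = \left(10 + b\right) + \sqrt{-1 - \frac{5}{b}} = 10 + b + \sqrt{-1 - \frac{5}{b}}$)
$\frac{n{\left(\frac{27}{20} \right)}}{- \frac{400}{3 \cdot 6 + 192} - \frac{200}{489}} = \frac{10 + \frac{27}{20} + \sqrt{\frac{-5 - \frac{27}{20}}{27 \cdot \frac{1}{20}}}}{- \frac{400}{3 \cdot 6 + 192} - \frac{200}{489}} = \frac{10 + 27 \cdot \frac{1}{20} + \sqrt{\frac{-5 - 27 \cdot \frac{1}{20}}{27 \cdot \frac{1}{20}}}}{- \frac{400}{18 + 192} - \frac{200}{489}} = \frac{10 + \frac{27}{20} + \sqrt{\frac{-5 - \frac{27}{20}}{\frac{27}{20}}}}{- \frac{400}{210} - \frac{200}{489}} = \frac{10 + \frac{27}{20} + \sqrt{\frac{20 \left(-5 - \frac{27}{20}\right)}{27}}}{\left(-400\right) \frac{1}{210} - \frac{200}{489}} = \frac{10 + \frac{27}{20} + \sqrt{\frac{20}{27} \left(- \frac{127}{20}\right)}}{- \frac{40}{21} - \frac{200}{489}} = \frac{10 + \frac{27}{20} + \sqrt{- \frac{127}{27}}}{- \frac{2640}{1141}} = \left(10 + \frac{27}{20} + \frac{i \sqrt{381}}{9}\right) \left(- \frac{1141}{2640}\right) = \left(\frac{227}{20} + \frac{i \sqrt{381}}{9}\right) \left(- \frac{1141}{2640}\right) = - \frac{259007}{52800} - \frac{1141 i \sqrt{381}}{23760}$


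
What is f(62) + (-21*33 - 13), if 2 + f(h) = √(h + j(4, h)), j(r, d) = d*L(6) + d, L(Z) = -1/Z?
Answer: -708 + √1023/3 ≈ -697.34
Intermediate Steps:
j(r, d) = 5*d/6 (j(r, d) = d*(-1/6) + d = d*(-1*⅙) + d = d*(-⅙) + d = -d/6 + d = 5*d/6)
f(h) = -2 + √66*√h/6 (f(h) = -2 + √(h + 5*h/6) = -2 + √(11*h/6) = -2 + √66*√h/6)
f(62) + (-21*33 - 13) = (-2 + √66*√62/6) + (-21*33 - 13) = (-2 + √1023/3) + (-693 - 13) = (-2 + √1023/3) - 706 = -708 + √1023/3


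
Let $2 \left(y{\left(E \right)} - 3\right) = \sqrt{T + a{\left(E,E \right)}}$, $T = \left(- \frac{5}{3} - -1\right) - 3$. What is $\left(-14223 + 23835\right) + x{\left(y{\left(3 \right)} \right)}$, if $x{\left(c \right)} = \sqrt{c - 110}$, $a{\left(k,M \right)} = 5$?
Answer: $9612 + \frac{\sqrt{-963 + 3 \sqrt{3}}}{3} \approx 9612.0 + 10.316 i$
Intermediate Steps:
$T = - \frac{11}{3}$ ($T = \left(\left(-5\right) \frac{1}{3} + 1\right) - 3 = \left(- \frac{5}{3} + 1\right) - 3 = - \frac{2}{3} - 3 = - \frac{11}{3} \approx -3.6667$)
$y{\left(E \right)} = 3 + \frac{\sqrt{3}}{3}$ ($y{\left(E \right)} = 3 + \frac{\sqrt{- \frac{11}{3} + 5}}{2} = 3 + \frac{\sqrt{\frac{4}{3}}}{2} = 3 + \frac{\frac{2}{3} \sqrt{3}}{2} = 3 + \frac{\sqrt{3}}{3}$)
$x{\left(c \right)} = \sqrt{-110 + c}$
$\left(-14223 + 23835\right) + x{\left(y{\left(3 \right)} \right)} = \left(-14223 + 23835\right) + \sqrt{-110 + \left(3 + \frac{\sqrt{3}}{3}\right)} = 9612 + \sqrt{-107 + \frac{\sqrt{3}}{3}}$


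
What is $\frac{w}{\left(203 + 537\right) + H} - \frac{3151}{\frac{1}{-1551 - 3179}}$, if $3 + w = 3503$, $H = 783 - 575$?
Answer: $\frac{3532303385}{237} \approx 1.4904 \cdot 10^{7}$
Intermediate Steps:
$H = 208$
$w = 3500$ ($w = -3 + 3503 = 3500$)
$\frac{w}{\left(203 + 537\right) + H} - \frac{3151}{\frac{1}{-1551 - 3179}} = \frac{3500}{\left(203 + 537\right) + 208} - \frac{3151}{\frac{1}{-1551 - 3179}} = \frac{3500}{740 + 208} - \frac{3151}{\frac{1}{-4730}} = \frac{3500}{948} - \frac{3151}{- \frac{1}{4730}} = 3500 \cdot \frac{1}{948} - -14904230 = \frac{875}{237} + 14904230 = \frac{3532303385}{237}$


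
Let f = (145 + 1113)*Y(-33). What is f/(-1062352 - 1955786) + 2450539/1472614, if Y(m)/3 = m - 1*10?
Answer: 97885174635/56981439394 ≈ 1.7178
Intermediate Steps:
Y(m) = -30 + 3*m (Y(m) = 3*(m - 1*10) = 3*(m - 10) = 3*(-10 + m) = -30 + 3*m)
f = -162282 (f = (145 + 1113)*(-30 + 3*(-33)) = 1258*(-30 - 99) = 1258*(-129) = -162282)
f/(-1062352 - 1955786) + 2450539/1472614 = -162282/(-1062352 - 1955786) + 2450539/1472614 = -162282/(-3018138) + 2450539*(1/1472614) = -162282*(-1/3018138) + 188503/113278 = 27047/503023 + 188503/113278 = 97885174635/56981439394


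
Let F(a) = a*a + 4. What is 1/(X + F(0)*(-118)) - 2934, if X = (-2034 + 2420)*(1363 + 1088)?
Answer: -2774431475/945614 ≈ -2934.0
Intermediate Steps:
F(a) = 4 + a² (F(a) = a² + 4 = 4 + a²)
X = 946086 (X = 386*2451 = 946086)
1/(X + F(0)*(-118)) - 2934 = 1/(946086 + (4 + 0²)*(-118)) - 2934 = 1/(946086 + (4 + 0)*(-118)) - 2934 = 1/(946086 + 4*(-118)) - 2934 = 1/(946086 - 472) - 2934 = 1/945614 - 2934 = -2774431475/945614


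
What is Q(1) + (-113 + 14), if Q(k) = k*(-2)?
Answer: -101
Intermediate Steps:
Q(k) = -2*k
Q(1) + (-113 + 14) = -2*1 + (-113 + 14) = -2 - 99 = -101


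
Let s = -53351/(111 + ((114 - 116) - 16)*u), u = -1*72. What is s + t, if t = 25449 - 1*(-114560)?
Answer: 196939312/1407 ≈ 1.3997e+5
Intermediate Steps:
u = -72
t = 140009 (t = 25449 + 114560 = 140009)
s = -53351/1407 (s = -53351/(111 + ((114 - 116) - 16)*(-72)) = -53351/(111 + (-2 - 16)*(-72)) = -53351/(111 - 18*(-72)) = -53351/(111 + 1296) = -53351/1407 ≈ -37.918)
s + t = -53351/1407 + 140009 = 196939312/1407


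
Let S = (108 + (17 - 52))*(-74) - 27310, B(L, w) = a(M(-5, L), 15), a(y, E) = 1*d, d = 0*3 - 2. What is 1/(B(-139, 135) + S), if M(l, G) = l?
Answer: -1/32714 ≈ -3.0568e-5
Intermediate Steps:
d = -2 (d = 0 - 2 = -2)
a(y, E) = -2 (a(y, E) = 1*(-2) = -2)
B(L, w) = -2
S = -32712 (S = (108 - 35)*(-74) - 27310 = 73*(-74) - 27310 = -5402 - 27310 = -32712)
1/(B(-139, 135) + S) = 1/(-2 - 32712) = 1/(-32714) = -1/32714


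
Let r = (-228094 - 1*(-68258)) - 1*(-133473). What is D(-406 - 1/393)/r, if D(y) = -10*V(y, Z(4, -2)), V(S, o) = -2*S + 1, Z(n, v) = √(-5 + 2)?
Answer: 3195110/10360659 ≈ 0.30839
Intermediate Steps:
Z(n, v) = I*√3 (Z(n, v) = √(-3) = I*√3)
V(S, o) = 1 - 2*S
D(y) = -10 + 20*y (D(y) = -10*(1 - 2*y) = -10 + 20*y)
r = -26363 (r = (-228094 + 68258) + 133473 = -159836 + 133473 = -26363)
D(-406 - 1/393)/r = (-10 + 20*(-406 - 1/393))/(-26363) = (-10 + 20*(-406 - 1*1/393))*(-1/26363) = (-10 + 20*(-406 - 1/393))*(-1/26363) = (-10 + 20*(-159559/393))*(-1/26363) = (-10 - 3191180/393)*(-1/26363) = -3195110/393*(-1/26363) = 3195110/10360659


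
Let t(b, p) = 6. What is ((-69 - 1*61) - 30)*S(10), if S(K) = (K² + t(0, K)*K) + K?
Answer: -27200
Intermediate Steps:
S(K) = K² + 7*K (S(K) = (K² + 6*K) + K = K² + 7*K)
((-69 - 1*61) - 30)*S(10) = ((-69 - 1*61) - 30)*(10*(7 + 10)) = ((-69 - 61) - 30)*(10*17) = (-130 - 30)*170 = -160*170 = -27200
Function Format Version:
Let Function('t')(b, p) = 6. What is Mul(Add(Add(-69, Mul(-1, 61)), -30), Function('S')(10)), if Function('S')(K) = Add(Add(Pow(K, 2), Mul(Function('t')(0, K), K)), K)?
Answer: -27200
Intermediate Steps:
Function('S')(K) = Add(Pow(K, 2), Mul(7, K)) (Function('S')(K) = Add(Add(Pow(K, 2), Mul(6, K)), K) = Add(Pow(K, 2), Mul(7, K)))
Mul(Add(Add(-69, Mul(-1, 61)), -30), Function('S')(10)) = Mul(Add(Add(-69, Mul(-1, 61)), -30), Mul(10, Add(7, 10))) = Mul(Add(Add(-69, -61), -30), Mul(10, 17)) = Mul(Add(-130, -30), 170) = Mul(-160, 170) = -27200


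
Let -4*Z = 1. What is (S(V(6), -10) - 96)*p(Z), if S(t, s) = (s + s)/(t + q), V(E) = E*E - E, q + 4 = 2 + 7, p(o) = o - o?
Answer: 0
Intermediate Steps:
Z = -¼ (Z = -¼*1 = -¼ ≈ -0.25000)
p(o) = 0
q = 5 (q = -4 + (2 + 7) = -4 + 9 = 5)
V(E) = E² - E
S(t, s) = 2*s/(5 + t) (S(t, s) = (s + s)/(t + 5) = (2*s)/(5 + t) = 2*s/(5 + t))
(S(V(6), -10) - 96)*p(Z) = (2*(-10)/(5 + 6*(-1 + 6)) - 96)*0 = (2*(-10)/(5 + 6*5) - 96)*0 = (2*(-10)/(5 + 30) - 96)*0 = (2*(-10)/35 - 96)*0 = (2*(-10)*(1/35) - 96)*0 = (-4/7 - 96)*0 = -676/7*0 = 0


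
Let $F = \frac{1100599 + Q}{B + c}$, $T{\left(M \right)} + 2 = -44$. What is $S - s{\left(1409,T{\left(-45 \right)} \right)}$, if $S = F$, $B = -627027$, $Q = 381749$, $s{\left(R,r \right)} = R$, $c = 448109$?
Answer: $- \frac{126788905}{89459} \approx -1417.3$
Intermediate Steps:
$T{\left(M \right)} = -46$ ($T{\left(M \right)} = -2 - 44 = -46$)
$F = - \frac{741174}{89459}$ ($F = \frac{1100599 + 381749}{-627027 + 448109} = \frac{1482348}{-178918} = 1482348 \left(- \frac{1}{178918}\right) = - \frac{741174}{89459} \approx -8.2851$)
$S = - \frac{741174}{89459} \approx -8.2851$
$S - s{\left(1409,T{\left(-45 \right)} \right)} = - \frac{741174}{89459} - 1409 = - \frac{126788905}{89459}$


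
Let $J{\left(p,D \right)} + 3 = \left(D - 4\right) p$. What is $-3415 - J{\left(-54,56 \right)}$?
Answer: $-604$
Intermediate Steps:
$J{\left(p,D \right)} = -3 + p \left(-4 + D\right)$ ($J{\left(p,D \right)} = -3 + \left(D - 4\right) p = -3 + \left(-4 + D\right) p = -3 + p \left(-4 + D\right)$)
$-3415 - J{\left(-54,56 \right)} = -3415 - \left(-3 - -216 + 56 \left(-54\right)\right) = -3415 - \left(-3 + 216 - 3024\right) = -3415 - -2811 = -3415 + 2811 = -604$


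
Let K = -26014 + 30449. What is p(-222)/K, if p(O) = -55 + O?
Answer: -277/4435 ≈ -0.062458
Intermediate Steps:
K = 4435
p(-222)/K = (-55 - 222)/4435 = -277*1/4435 = -277/4435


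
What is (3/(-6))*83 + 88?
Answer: 93/2 ≈ 46.500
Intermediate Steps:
(3/(-6))*83 + 88 = (3*(-1/6))*83 + 88 = -1/2*83 + 88 = -83/2 + 88 = 93/2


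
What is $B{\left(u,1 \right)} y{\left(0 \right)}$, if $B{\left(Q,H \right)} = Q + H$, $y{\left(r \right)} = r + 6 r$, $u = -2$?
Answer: $0$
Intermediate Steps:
$y{\left(r \right)} = 7 r$
$B{\left(Q,H \right)} = H + Q$
$B{\left(u,1 \right)} y{\left(0 \right)} = \left(1 - 2\right) 7 \cdot 0 = \left(-1\right) 0 = 0$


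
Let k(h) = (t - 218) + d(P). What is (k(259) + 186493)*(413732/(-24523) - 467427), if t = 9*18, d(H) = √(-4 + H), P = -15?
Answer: -2137150831943161/24523 - 11463126053*I*√19/24523 ≈ -8.7149e+10 - 2.0375e+6*I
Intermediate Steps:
t = 162
k(h) = -56 + I*√19 (k(h) = (162 - 218) + √(-4 - 15) = -56 + √(-19) = -56 + I*√19)
(k(259) + 186493)*(413732/(-24523) - 467427) = ((-56 + I*√19) + 186493)*(413732/(-24523) - 467427) = (186437 + I*√19)*(413732*(-1/24523) - 467427) = (186437 + I*√19)*(-413732/24523 - 467427) = (186437 + I*√19)*(-11463126053/24523) = -2137150831943161/24523 - 11463126053*I*√19/24523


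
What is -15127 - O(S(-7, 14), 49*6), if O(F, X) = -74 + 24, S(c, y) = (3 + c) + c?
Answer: -15077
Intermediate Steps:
S(c, y) = 3 + 2*c
O(F, X) = -50
-15127 - O(S(-7, 14), 49*6) = -15127 - 1*(-50) = -15127 + 50 = -15077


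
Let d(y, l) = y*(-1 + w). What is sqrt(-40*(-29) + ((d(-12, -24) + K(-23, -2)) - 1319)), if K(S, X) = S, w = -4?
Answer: I*sqrt(122) ≈ 11.045*I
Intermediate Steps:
d(y, l) = -5*y (d(y, l) = y*(-1 - 4) = y*(-5) = -5*y)
sqrt(-40*(-29) + ((d(-12, -24) + K(-23, -2)) - 1319)) = sqrt(-40*(-29) + ((-5*(-12) - 23) - 1319)) = sqrt(1160 + ((60 - 23) - 1319)) = sqrt(1160 + (37 - 1319)) = sqrt(1160 - 1282) = sqrt(-122) = I*sqrt(122)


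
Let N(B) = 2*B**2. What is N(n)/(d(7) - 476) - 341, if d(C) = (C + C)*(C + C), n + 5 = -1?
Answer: -11944/35 ≈ -341.26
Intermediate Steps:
n = -6 (n = -5 - 1 = -6)
d(C) = 4*C**2 (d(C) = (2*C)*(2*C) = 4*C**2)
N(n)/(d(7) - 476) - 341 = (2*(-6)**2)/(4*7**2 - 476) - 341 = (2*36)/(4*49 - 476) - 341 = 72/(196 - 476) - 341 = 72/(-280) - 341 = 72*(-1/280) - 341 = -9/35 - 341 = -11944/35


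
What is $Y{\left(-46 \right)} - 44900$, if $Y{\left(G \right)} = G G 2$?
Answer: $-40668$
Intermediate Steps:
$Y{\left(G \right)} = 2 G^{2}$ ($Y{\left(G \right)} = G^{2} \cdot 2 = 2 G^{2}$)
$Y{\left(-46 \right)} - 44900 = 2 \left(-46\right)^{2} - 44900 = 2 \cdot 2116 - 44900 = 4232 - 44900 = -40668$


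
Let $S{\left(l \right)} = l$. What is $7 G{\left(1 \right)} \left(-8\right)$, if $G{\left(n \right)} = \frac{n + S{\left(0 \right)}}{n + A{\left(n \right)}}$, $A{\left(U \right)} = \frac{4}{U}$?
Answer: $- \frac{56}{5} \approx -11.2$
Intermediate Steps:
$G{\left(n \right)} = \frac{n}{n + \frac{4}{n}}$ ($G{\left(n \right)} = \frac{n + 0}{n + \frac{4}{n}} = \frac{n}{n + \frac{4}{n}}$)
$7 G{\left(1 \right)} \left(-8\right) = 7 \frac{1^{2}}{4 + 1^{2}} \left(-8\right) = 7 \cdot 1 \frac{1}{4 + 1} \left(-8\right) = 7 \cdot 1 \cdot \frac{1}{5} \left(-8\right) = 7 \cdot \frac{1}{5} \left(-8\right) = \frac{7}{5} \left(-8\right) = - \frac{56}{5}$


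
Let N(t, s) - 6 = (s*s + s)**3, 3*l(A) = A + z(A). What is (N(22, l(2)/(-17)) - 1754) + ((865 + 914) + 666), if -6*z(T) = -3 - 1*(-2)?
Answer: 572217710076684703/820972403643456 ≈ 697.00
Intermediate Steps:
z(T) = 1/6 (z(T) = -(-3 - 1*(-2))/6 = -(-3 + 2)/6 = -1/6*(-1) = 1/6)
l(A) = 1/18 + A/3 (l(A) = (A + 1/6)/3 = (1/6 + A)/3 = 1/18 + A/3)
N(t, s) = 6 + (s + s**2)**3 (N(t, s) = 6 + (s*s + s)**3 = 6 + (s**2 + s)**3 = 6 + (s + s**2)**3)
(N(22, l(2)/(-17)) - 1754) + ((865 + 914) + 666) = ((6 + ((1/18 + (1/3)*2)/(-17))**3*(1 + (1/18 + (1/3)*2)/(-17))**3) - 1754) + ((865 + 914) + 666) = ((6 + ((1/18 + 2/3)*(-1/17))**3*(1 + (1/18 + 2/3)*(-1/17))**3) - 1754) + (1779 + 666) = ((6 + ((13/18)*(-1/17))**3*(1 + (13/18)*(-1/17))**3) - 1754) + 2445 = ((6 + (-13/306)**3*(1 - 13/306)**3) - 1754) + 2445 = ((6 - 2197*(293/306)**3/28652616) - 1754) + 2445 = ((6 - 2197/28652616*25153757/28652616) - 1754) + 2445 = ((6 - 55262804129/820972403643456) - 1754) + 2445 = (4925779159056607/820972403643456 - 1754) + 2445 = -1435059816831565217/820972403643456 + 2445 = 572217710076684703/820972403643456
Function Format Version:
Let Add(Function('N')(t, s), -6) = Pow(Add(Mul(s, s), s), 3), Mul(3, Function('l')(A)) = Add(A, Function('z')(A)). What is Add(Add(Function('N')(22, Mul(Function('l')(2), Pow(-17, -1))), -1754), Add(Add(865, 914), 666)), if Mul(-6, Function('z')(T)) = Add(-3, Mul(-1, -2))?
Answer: Rational(572217710076684703, 820972403643456) ≈ 697.00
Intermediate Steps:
Function('z')(T) = Rational(1, 6) (Function('z')(T) = Mul(Rational(-1, 6), Add(-3, Mul(-1, -2))) = Mul(Rational(-1, 6), Add(-3, 2)) = Mul(Rational(-1, 6), -1) = Rational(1, 6))
Function('l')(A) = Add(Rational(1, 18), Mul(Rational(1, 3), A)) (Function('l')(A) = Mul(Rational(1, 3), Add(A, Rational(1, 6))) = Mul(Rational(1, 3), Add(Rational(1, 6), A)) = Add(Rational(1, 18), Mul(Rational(1, 3), A)))
Function('N')(t, s) = Add(6, Pow(Add(s, Pow(s, 2)), 3)) (Function('N')(t, s) = Add(6, Pow(Add(Mul(s, s), s), 3)) = Add(6, Pow(Add(Pow(s, 2), s), 3)) = Add(6, Pow(Add(s, Pow(s, 2)), 3)))
Add(Add(Function('N')(22, Mul(Function('l')(2), Pow(-17, -1))), -1754), Add(Add(865, 914), 666)) = Add(Add(Add(6, Mul(Pow(Mul(Add(Rational(1, 18), Mul(Rational(1, 3), 2)), Pow(-17, -1)), 3), Pow(Add(1, Mul(Add(Rational(1, 18), Mul(Rational(1, 3), 2)), Pow(-17, -1))), 3))), -1754), Add(Add(865, 914), 666)) = Add(Add(Add(6, Mul(Pow(Mul(Add(Rational(1, 18), Rational(2, 3)), Rational(-1, 17)), 3), Pow(Add(1, Mul(Add(Rational(1, 18), Rational(2, 3)), Rational(-1, 17))), 3))), -1754), Add(1779, 666)) = Add(Add(Add(6, Mul(Pow(Mul(Rational(13, 18), Rational(-1, 17)), 3), Pow(Add(1, Mul(Rational(13, 18), Rational(-1, 17))), 3))), -1754), 2445) = Add(Add(Add(6, Mul(Pow(Rational(-13, 306), 3), Pow(Add(1, Rational(-13, 306)), 3))), -1754), 2445) = Add(Add(Add(6, Mul(Rational(-2197, 28652616), Pow(Rational(293, 306), 3))), -1754), 2445) = Add(Add(Add(6, Mul(Rational(-2197, 28652616), Rational(25153757, 28652616))), -1754), 2445) = Add(Add(Add(6, Rational(-55262804129, 820972403643456)), -1754), 2445) = Add(Add(Rational(4925779159056607, 820972403643456), -1754), 2445) = Add(Rational(-1435059816831565217, 820972403643456), 2445) = Rational(572217710076684703, 820972403643456)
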